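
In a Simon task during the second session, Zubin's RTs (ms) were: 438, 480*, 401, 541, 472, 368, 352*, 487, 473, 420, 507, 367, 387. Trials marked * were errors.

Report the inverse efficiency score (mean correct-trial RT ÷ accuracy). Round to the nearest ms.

522 ms

Correct trials (n=11): 438, 401, 541, 472, 368, 487, 473, 420, 507, 367, 387
Mean correct RT = 4861/11 = 441.9091 ms
Proportion correct = 11/13
IES = 441.9091 / (11/13) = 522.256 ms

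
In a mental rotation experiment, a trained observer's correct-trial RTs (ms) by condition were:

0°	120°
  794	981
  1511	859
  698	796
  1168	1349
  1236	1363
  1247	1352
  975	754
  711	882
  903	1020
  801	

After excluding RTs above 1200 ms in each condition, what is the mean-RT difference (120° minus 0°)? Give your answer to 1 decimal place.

0°: exclude 1511, 1236, 1247
120°: exclude 1349, 1363, 1352
M(0°) = 6050/7 = 864.286
M(120°) = 5292/6 = 882.000
Difference = 882.000 − 864.286 = 17.714 ms

17.7 ms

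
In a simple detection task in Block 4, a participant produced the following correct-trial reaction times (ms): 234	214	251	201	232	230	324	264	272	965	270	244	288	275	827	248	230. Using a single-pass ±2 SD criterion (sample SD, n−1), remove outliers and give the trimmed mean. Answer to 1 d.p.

251.8 ms

n = 17, ΣRT = 5569, M = 327.588
Σ(x−M)² = 755558.12; s = √(755558.12/16) = 217.307
Cutoffs: 327.588 ± 2·217.307 → [-107.0, 762.2]
Outside: 827, 965 → excluded.
Retained (n=15): Σ = 3777, mean = 3777/15 = 251.800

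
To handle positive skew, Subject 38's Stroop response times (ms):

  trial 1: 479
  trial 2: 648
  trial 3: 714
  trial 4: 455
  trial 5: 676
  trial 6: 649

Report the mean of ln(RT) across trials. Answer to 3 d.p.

6.388

ln(RT): 6.1717, 6.4739, 6.5709, 6.1203, 6.5162, 6.4754
Σ ln(RT) = 38.3284
Mean = 38.3284/6 = 6.38807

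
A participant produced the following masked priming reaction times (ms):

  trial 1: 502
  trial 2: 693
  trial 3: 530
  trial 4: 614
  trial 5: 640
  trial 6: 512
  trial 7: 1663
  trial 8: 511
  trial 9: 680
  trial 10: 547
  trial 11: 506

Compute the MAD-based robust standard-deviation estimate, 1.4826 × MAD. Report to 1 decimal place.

Sorted: 502, 506, 511, 512, 530, 547, 614, 640, 680, 693, 1663 → median = 547
|x − 547| sorted: 0, 17, 35, 36, 41, 45, 67, 93, 133, 146, 1116 → MAD = 45
Robust SD ≈ 1.4826 × 45 = 66.717

66.7 ms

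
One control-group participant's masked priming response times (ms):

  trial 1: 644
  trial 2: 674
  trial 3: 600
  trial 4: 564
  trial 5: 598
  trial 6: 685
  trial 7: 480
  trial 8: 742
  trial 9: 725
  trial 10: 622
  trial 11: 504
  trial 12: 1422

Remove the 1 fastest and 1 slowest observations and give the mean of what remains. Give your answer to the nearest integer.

Sorted: 480, 504, 564, 598, 600, 622, 644, 674, 685, 725, 742, 1422
Drop lowest 1 (480) and highest 1 (1422)
Remaining (n=10): Σ = 6358, mean = 6358/10 = 635.800

636 ms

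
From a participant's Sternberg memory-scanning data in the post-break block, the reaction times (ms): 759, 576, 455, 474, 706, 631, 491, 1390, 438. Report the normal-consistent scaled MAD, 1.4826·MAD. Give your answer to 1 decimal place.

Sorted: 438, 455, 474, 491, 576, 631, 706, 759, 1390 → median = 576
|x − 576| sorted: 0, 55, 85, 102, 121, 130, 138, 183, 814 → MAD = 121
Robust SD ≈ 1.4826 × 121 = 179.395

179.4 ms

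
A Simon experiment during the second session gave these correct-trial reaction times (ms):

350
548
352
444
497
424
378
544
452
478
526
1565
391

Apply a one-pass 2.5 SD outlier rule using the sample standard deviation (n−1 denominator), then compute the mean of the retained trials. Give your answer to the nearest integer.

n = 13, ΣRT = 6949, M = 534.538
Σ(x−M)² = 1206511.23; s = √(1206511.23/12) = 317.085
Cutoffs: 534.538 ± 2.5·317.085 → [-258.2, 1327.2]
Outside: 1565 → excluded.
Retained (n=12): Σ = 5384, mean = 5384/12 = 448.667

449 ms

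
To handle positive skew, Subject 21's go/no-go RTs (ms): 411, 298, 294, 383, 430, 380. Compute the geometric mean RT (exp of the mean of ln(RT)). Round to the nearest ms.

362 ms

ln(RT): 6.0186, 5.6971, 5.6836, 5.9480, 6.0638, 5.9402
Mean ln(RT) = 35.3513/6 = 5.89188
Geometric mean = exp(5.89188) = 362.08 ms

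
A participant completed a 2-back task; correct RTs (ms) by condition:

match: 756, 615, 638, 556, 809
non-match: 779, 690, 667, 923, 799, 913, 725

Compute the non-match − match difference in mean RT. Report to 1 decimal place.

110.3 ms

M(match) = 3374/5 = 674.800
M(non-match) = 5496/7 = 785.143
Difference = 785.143 − 674.800 = 110.343 ms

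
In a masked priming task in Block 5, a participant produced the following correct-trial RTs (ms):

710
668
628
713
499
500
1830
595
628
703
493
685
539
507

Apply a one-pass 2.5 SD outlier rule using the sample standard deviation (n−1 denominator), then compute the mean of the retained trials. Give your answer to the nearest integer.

605 ms

n = 14, ΣRT = 9698, M = 692.714
Σ(x−M)² = 1485496.86; s = √(1485496.86/13) = 338.037
Cutoffs: 692.714 ± 2.5·338.037 → [-152.4, 1537.8]
Outside: 1830 → excluded.
Retained (n=13): Σ = 7868, mean = 7868/13 = 605.231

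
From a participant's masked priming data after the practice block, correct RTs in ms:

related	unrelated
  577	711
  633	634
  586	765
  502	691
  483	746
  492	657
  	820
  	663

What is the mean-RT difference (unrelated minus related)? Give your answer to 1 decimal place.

165.4 ms

M(related) = 3273/6 = 545.500
M(unrelated) = 5687/8 = 710.875
Difference = 710.875 − 545.500 = 165.375 ms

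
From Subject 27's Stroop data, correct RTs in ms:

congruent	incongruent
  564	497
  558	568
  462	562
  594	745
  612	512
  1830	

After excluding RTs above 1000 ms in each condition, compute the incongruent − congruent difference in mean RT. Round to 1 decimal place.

18.8 ms

congruent: exclude 1830
M(congruent) = 2790/5 = 558.000
M(incongruent) = 2884/5 = 576.800
Difference = 576.800 − 558.000 = 18.800 ms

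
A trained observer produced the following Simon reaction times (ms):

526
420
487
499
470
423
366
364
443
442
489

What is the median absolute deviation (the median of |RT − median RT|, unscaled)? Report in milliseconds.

44 ms

Sorted: 364, 366, 420, 423, 442, 443, 470, 487, 489, 499, 526 → median = 443
|x − 443|: 83, 23, 44, 56, 27, 20, 77, 79, 0, 1, 46
Sorted deviations: 0, 1, 20, 23, 27, 44, 46, 56, 77, 79, 83 → MAD = 44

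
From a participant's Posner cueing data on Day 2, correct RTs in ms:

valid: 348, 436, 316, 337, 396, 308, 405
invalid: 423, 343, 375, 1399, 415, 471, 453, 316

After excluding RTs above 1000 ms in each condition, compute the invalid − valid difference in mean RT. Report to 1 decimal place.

invalid: exclude 1399
M(valid) = 2546/7 = 363.714
M(invalid) = 2796/7 = 399.429
Difference = 399.429 − 363.714 = 35.714 ms

35.7 ms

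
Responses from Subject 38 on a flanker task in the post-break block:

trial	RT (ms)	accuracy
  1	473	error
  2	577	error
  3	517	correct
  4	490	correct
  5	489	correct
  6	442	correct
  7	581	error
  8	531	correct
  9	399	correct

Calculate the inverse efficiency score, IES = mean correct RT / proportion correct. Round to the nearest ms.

Correct trials (n=6): 517, 490, 489, 442, 531, 399
Mean correct RT = 2868/6 = 478.0000 ms
Proportion correct = 6/9
IES = 478.0000 / (6/9) = 717.000 ms

717 ms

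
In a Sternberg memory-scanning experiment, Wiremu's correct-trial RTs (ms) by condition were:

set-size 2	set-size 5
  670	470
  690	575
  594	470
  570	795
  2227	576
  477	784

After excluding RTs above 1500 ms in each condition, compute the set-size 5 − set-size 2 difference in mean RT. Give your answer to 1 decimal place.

set-size 2: exclude 2227
M(set-size 2) = 3001/5 = 600.200
M(set-size 5) = 3670/6 = 611.667
Difference = 611.667 − 600.200 = 11.467 ms

11.5 ms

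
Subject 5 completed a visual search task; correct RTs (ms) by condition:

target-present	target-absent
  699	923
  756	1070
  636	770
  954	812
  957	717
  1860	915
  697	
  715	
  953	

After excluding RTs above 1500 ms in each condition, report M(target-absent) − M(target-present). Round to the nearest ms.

target-present: exclude 1860
M(target-present) = 6367/8 = 795.875
M(target-absent) = 5207/6 = 867.833
Difference = 867.833 − 795.875 = 71.958 ms

72 ms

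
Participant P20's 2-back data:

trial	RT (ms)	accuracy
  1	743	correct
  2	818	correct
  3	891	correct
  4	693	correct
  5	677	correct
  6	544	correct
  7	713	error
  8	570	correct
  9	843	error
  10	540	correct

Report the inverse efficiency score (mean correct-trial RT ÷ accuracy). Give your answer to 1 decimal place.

Correct trials (n=8): 743, 818, 891, 693, 677, 544, 570, 540
Mean correct RT = 5476/8 = 684.5000 ms
Proportion correct = 8/10
IES = 684.5000 / (8/10) = 855.625 ms

855.6 ms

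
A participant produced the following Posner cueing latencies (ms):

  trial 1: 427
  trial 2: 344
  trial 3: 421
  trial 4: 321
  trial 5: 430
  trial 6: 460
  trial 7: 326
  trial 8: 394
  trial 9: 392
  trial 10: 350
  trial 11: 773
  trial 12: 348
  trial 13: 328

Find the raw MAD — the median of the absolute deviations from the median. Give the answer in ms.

Sorted: 321, 326, 328, 344, 348, 350, 392, 394, 421, 427, 430, 460, 773 → median = 392
|x − 392|: 35, 48, 29, 71, 38, 68, 66, 2, 0, 42, 381, 44, 64
Sorted deviations: 0, 2, 29, 35, 38, 42, 44, 48, 64, 66, 68, 71, 381 → MAD = 44

44 ms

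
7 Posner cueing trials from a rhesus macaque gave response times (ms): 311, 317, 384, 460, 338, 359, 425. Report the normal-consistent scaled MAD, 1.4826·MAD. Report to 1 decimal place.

62.3 ms

Sorted: 311, 317, 338, 359, 384, 425, 460 → median = 359
|x − 359| sorted: 0, 21, 25, 42, 48, 66, 101 → MAD = 42
Robust SD ≈ 1.4826 × 42 = 62.269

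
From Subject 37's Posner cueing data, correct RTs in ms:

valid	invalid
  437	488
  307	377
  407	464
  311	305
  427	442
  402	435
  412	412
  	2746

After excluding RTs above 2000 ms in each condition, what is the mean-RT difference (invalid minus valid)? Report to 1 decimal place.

invalid: exclude 2746
M(valid) = 2703/7 = 386.143
M(invalid) = 2923/7 = 417.571
Difference = 417.571 − 386.143 = 31.429 ms

31.4 ms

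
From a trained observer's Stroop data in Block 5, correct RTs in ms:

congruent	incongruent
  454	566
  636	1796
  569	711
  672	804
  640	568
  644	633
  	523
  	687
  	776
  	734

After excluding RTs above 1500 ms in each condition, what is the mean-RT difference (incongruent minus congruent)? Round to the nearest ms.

64 ms

incongruent: exclude 1796
M(congruent) = 3615/6 = 602.500
M(incongruent) = 6002/9 = 666.889
Difference = 666.889 − 602.500 = 64.389 ms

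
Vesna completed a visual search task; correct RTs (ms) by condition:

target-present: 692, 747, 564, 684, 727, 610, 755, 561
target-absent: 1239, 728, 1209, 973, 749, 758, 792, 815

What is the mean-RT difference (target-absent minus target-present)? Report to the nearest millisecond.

240 ms

M(target-present) = 5340/8 = 667.500
M(target-absent) = 7263/8 = 907.875
Difference = 907.875 − 667.500 = 240.375 ms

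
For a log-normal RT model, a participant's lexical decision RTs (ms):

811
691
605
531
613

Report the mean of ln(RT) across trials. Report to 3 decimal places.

6.467

ln(RT): 6.6983, 6.5381, 6.4052, 6.2748, 6.4184
Σ ln(RT) = 32.3348
Mean = 32.3348/5 = 6.46695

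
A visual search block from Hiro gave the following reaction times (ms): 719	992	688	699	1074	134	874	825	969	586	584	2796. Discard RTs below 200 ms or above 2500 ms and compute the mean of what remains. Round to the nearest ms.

Excluded: 134, 2796
Retained (n=10): Σ = 8010
Mean = 8010/10 = 801.0000

801 ms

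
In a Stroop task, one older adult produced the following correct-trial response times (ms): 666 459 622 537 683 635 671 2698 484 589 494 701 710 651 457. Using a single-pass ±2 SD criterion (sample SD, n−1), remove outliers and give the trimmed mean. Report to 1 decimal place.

n = 15, ΣRT = 11057, M = 737.133
Σ(x−M)² = 4231529.73; s = √(4231529.73/14) = 549.775
Cutoffs: 737.133 ± 2·549.775 → [-362.4, 1836.7]
Outside: 2698 → excluded.
Retained (n=14): Σ = 8359, mean = 8359/14 = 597.071

597.1 ms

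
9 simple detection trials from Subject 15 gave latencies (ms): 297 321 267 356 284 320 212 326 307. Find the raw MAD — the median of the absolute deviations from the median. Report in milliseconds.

Sorted: 212, 267, 284, 297, 307, 320, 321, 326, 356 → median = 307
|x − 307|: 10, 14, 40, 49, 23, 13, 95, 19, 0
Sorted deviations: 0, 10, 13, 14, 19, 23, 40, 49, 95 → MAD = 19

19 ms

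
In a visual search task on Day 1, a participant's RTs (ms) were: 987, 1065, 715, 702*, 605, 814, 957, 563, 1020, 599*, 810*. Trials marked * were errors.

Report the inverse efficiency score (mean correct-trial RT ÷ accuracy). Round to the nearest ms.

1156 ms

Correct trials (n=8): 987, 1065, 715, 605, 814, 957, 563, 1020
Mean correct RT = 6726/8 = 840.7500 ms
Proportion correct = 8/11
IES = 840.7500 / (8/11) = 1156.031 ms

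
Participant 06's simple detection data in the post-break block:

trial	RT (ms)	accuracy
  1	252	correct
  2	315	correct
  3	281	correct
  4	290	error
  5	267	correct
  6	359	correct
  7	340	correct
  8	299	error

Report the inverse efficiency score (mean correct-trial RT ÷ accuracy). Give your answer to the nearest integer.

403 ms

Correct trials (n=6): 252, 315, 281, 267, 359, 340
Mean correct RT = 1814/6 = 302.3333 ms
Proportion correct = 6/8
IES = 302.3333 / (6/8) = 403.111 ms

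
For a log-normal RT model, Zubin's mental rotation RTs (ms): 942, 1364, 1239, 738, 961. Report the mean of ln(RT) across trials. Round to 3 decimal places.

6.932

ln(RT): 6.8480, 7.2182, 7.1221, 6.6039, 6.8680
Σ ln(RT) = 34.6602
Mean = 34.6602/5 = 6.93203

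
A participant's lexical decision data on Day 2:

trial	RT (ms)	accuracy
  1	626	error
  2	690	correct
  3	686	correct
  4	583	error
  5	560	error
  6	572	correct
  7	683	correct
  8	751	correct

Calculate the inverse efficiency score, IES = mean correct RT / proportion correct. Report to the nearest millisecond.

Correct trials (n=5): 690, 686, 572, 683, 751
Mean correct RT = 3382/5 = 676.4000 ms
Proportion correct = 5/8
IES = 676.4000 / (5/8) = 1082.240 ms

1082 ms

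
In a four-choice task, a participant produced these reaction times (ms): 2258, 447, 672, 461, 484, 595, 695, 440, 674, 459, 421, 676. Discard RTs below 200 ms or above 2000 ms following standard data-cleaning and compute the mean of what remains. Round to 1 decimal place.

547.6 ms

Excluded: 2258
Retained (n=11): Σ = 6024
Mean = 6024/11 = 547.6364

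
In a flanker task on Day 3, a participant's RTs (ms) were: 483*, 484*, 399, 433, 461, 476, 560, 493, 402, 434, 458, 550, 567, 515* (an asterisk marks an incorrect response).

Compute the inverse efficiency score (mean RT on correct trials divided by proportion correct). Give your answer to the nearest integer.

Correct trials (n=11): 399, 433, 461, 476, 560, 493, 402, 434, 458, 550, 567
Mean correct RT = 5233/11 = 475.7273 ms
Proportion correct = 11/14
IES = 475.7273 / (11/14) = 605.471 ms

605 ms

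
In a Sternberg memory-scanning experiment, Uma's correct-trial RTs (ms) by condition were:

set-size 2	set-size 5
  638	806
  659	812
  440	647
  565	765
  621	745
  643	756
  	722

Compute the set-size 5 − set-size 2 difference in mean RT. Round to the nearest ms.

M(set-size 2) = 3566/6 = 594.333
M(set-size 5) = 5253/7 = 750.429
Difference = 750.429 − 594.333 = 156.095 ms

156 ms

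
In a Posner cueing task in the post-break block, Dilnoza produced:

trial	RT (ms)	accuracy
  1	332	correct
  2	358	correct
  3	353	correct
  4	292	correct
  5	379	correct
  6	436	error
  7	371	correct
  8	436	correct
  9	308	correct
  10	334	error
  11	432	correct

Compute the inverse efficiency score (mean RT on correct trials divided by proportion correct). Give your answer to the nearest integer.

Correct trials (n=9): 332, 358, 353, 292, 379, 371, 436, 308, 432
Mean correct RT = 3261/9 = 362.3333 ms
Proportion correct = 9/11
IES = 362.3333 / (9/11) = 442.852 ms

443 ms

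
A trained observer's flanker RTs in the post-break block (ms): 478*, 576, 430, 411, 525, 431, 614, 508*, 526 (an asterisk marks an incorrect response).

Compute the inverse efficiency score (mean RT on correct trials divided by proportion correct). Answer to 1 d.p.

645.2 ms

Correct trials (n=7): 576, 430, 411, 525, 431, 614, 526
Mean correct RT = 3513/7 = 501.8571 ms
Proportion correct = 7/9
IES = 501.8571 / (7/9) = 645.245 ms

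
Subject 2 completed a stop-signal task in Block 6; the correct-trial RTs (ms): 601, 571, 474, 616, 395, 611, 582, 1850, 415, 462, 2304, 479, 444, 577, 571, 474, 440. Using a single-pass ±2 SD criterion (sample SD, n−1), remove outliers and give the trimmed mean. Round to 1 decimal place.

514.1 ms

n = 17, ΣRT = 11866, M = 698.000
Σ(x−M)² = 4497384.00; s = √(4497384.00/16) = 530.176
Cutoffs: 698.000 ± 2·530.176 → [-362.4, 1758.4]
Outside: 1850, 2304 → excluded.
Retained (n=15): Σ = 7712, mean = 7712/15 = 514.133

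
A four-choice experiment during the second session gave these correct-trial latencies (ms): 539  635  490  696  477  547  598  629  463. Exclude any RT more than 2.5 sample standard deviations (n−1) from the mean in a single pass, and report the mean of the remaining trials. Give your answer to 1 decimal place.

563.8 ms

n = 9, ΣRT = 5074, M = 563.778
Σ(x−M)² = 52005.56; s = √(52005.56/8) = 80.627
Cutoffs: 563.778 ± 2.5·80.627 → [362.2, 765.3]
No RTs fall outside the cutoffs; all 9 retained. Mean = 5074/9 = 563.778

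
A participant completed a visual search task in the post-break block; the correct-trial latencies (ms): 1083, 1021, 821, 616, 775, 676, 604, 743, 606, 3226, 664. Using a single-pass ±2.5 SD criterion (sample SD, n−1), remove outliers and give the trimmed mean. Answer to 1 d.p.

n = 11, ΣRT = 10835, M = 985.000
Σ(x−M)² = 5786026.00; s = √(5786026.00/10) = 760.659
Cutoffs: 985.000 ± 2.5·760.659 → [-916.6, 2886.6]
Outside: 3226 → excluded.
Retained (n=10): Σ = 7609, mean = 7609/10 = 760.900

760.9 ms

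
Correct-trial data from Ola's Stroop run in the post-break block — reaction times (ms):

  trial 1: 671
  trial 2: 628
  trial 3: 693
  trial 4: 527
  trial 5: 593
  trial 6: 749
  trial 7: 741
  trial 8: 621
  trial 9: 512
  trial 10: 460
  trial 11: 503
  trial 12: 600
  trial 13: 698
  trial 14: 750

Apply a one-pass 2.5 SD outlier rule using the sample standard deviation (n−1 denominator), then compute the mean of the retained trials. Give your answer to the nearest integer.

n = 14, ΣRT = 8746, M = 624.714
Σ(x−M)² = 122680.86; s = √(122680.86/13) = 97.144
Cutoffs: 624.714 ± 2.5·97.144 → [381.9, 867.6]
No RTs fall outside the cutoffs; all 14 retained. Mean = 8746/14 = 624.714

625 ms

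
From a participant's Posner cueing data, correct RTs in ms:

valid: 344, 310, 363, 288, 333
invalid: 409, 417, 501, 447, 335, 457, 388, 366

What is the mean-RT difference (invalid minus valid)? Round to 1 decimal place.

M(valid) = 1638/5 = 327.600
M(invalid) = 3320/8 = 415.000
Difference = 415.000 − 327.600 = 87.400 ms

87.4 ms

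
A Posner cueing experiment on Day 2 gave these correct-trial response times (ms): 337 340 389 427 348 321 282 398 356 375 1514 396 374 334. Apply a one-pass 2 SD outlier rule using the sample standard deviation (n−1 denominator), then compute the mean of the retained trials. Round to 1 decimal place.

359.8 ms

n = 14, ΣRT = 6191, M = 442.214
Σ(x−M)² = 1254948.36; s = √(1254948.36/13) = 310.700
Cutoffs: 442.214 ± 2·310.700 → [-179.2, 1063.6]
Outside: 1514 → excluded.
Retained (n=13): Σ = 4677, mean = 4677/13 = 359.769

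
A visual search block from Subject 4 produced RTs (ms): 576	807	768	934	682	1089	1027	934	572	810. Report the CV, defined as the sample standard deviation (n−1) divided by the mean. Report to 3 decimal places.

0.217

n = 10, Σ = 8199, M = 819.9000
Σ(x−M)² = 284258.900; s = √(284258.900/9) = 177.7198
CV = 177.7198 / 819.9000 = 0.21676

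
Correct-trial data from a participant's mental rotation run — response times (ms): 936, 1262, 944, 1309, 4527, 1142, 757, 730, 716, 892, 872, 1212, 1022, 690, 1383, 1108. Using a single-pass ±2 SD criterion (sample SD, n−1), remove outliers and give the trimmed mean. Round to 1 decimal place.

998.3 ms

n = 16, ΣRT = 19502, M = 1218.875
Σ(x−M)² = 12405283.75; s = √(12405283.75/15) = 909.406
Cutoffs: 1218.875 ± 2·909.406 → [-599.9, 3037.7]
Outside: 4527 → excluded.
Retained (n=15): Σ = 14975, mean = 14975/15 = 998.333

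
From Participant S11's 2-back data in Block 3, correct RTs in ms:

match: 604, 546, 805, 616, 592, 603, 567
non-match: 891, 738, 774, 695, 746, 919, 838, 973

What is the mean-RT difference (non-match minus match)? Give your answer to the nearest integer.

203 ms

M(match) = 4333/7 = 619.000
M(non-match) = 6574/8 = 821.750
Difference = 821.750 − 619.000 = 202.750 ms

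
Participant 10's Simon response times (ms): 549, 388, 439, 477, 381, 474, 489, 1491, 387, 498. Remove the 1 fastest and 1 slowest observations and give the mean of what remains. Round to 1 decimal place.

Sorted: 381, 387, 388, 439, 474, 477, 489, 498, 549, 1491
Drop lowest 1 (381) and highest 1 (1491)
Remaining (n=8): Σ = 3701, mean = 3701/8 = 462.625

462.6 ms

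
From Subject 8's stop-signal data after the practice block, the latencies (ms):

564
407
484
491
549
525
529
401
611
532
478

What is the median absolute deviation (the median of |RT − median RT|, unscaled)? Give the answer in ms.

39 ms

Sorted: 401, 407, 478, 484, 491, 525, 529, 532, 549, 564, 611 → median = 525
|x − 525|: 39, 118, 41, 34, 24, 0, 4, 124, 86, 7, 47
Sorted deviations: 0, 4, 7, 24, 34, 39, 41, 47, 86, 118, 124 → MAD = 39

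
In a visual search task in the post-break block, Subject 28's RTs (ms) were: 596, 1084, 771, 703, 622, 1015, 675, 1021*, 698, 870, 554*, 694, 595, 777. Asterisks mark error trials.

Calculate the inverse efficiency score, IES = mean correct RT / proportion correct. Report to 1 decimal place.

884.7 ms

Correct trials (n=12): 596, 1084, 771, 703, 622, 1015, 675, 698, 870, 694, 595, 777
Mean correct RT = 9100/12 = 758.3333 ms
Proportion correct = 12/14
IES = 758.3333 / (12/14) = 884.722 ms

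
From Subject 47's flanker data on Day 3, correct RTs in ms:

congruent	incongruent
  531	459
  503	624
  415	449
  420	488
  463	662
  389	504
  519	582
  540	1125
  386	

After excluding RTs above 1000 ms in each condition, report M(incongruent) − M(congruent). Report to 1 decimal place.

incongruent: exclude 1125
M(congruent) = 4166/9 = 462.889
M(incongruent) = 3768/7 = 538.286
Difference = 538.286 − 462.889 = 75.397 ms

75.4 ms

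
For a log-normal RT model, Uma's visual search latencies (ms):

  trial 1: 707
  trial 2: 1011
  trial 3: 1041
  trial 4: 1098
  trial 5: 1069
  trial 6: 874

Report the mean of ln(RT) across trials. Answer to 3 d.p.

6.863

ln(RT): 6.5610, 6.9187, 6.9479, 7.0012, 6.9745, 6.7731
Σ ln(RT) = 41.1765
Mean = 41.1765/6 = 6.86274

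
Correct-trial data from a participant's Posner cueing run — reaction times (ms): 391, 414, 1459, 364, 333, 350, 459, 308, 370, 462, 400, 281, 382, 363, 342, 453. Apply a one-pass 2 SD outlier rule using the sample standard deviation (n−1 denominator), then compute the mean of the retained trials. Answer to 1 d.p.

378.1 ms

n = 16, ΣRT = 7131, M = 445.688
Σ(x−M)² = 1135361.44; s = √(1135361.44/15) = 275.120
Cutoffs: 445.688 ± 2·275.120 → [-104.6, 995.9]
Outside: 1459 → excluded.
Retained (n=15): Σ = 5672, mean = 5672/15 = 378.133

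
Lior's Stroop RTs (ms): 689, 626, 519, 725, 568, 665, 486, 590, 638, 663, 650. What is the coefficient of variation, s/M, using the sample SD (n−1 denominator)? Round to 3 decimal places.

n = 11, Σ = 6819, M = 619.9091
Σ(x−M)² = 52680.909; s = √(52680.909/10) = 72.5816
CV = 72.5816 / 619.9091 = 0.11708

0.117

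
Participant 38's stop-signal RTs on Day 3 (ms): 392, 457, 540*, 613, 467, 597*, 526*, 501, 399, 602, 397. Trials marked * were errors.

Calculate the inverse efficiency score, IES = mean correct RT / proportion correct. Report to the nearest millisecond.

658 ms

Correct trials (n=8): 392, 457, 613, 467, 501, 399, 602, 397
Mean correct RT = 3828/8 = 478.5000 ms
Proportion correct = 8/11
IES = 478.5000 / (8/11) = 657.938 ms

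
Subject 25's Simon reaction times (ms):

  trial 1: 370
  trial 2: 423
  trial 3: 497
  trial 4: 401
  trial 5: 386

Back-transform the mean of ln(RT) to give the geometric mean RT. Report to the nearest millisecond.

ln(RT): 5.9135, 6.0474, 6.2086, 5.9940, 5.9558
Mean ln(RT) = 30.1193/5 = 6.02385
Geometric mean = exp(6.02385) = 413.17 ms

413 ms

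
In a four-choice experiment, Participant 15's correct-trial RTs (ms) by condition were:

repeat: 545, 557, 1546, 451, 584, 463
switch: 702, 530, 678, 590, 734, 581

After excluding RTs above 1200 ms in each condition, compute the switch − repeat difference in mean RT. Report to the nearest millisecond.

116 ms

repeat: exclude 1546
M(repeat) = 2600/5 = 520.000
M(switch) = 3815/6 = 635.833
Difference = 635.833 − 520.000 = 115.833 ms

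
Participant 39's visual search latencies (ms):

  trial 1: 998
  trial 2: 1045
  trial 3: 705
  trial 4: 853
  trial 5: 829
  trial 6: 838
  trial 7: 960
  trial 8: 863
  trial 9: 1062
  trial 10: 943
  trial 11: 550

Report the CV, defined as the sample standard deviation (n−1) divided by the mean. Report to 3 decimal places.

0.173

n = 11, Σ = 9646, M = 876.9091
Σ(x−M)² = 229444.909; s = √(229444.909/10) = 151.4744
CV = 151.4744 / 876.9091 = 0.17274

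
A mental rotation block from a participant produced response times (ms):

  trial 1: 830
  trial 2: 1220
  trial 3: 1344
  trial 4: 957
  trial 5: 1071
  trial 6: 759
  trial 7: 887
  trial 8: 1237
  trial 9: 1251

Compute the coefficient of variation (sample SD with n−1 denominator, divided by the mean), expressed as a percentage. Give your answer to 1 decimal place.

19.9%

n = 9, Σ = 9556, M = 1061.7778
Σ(x−M)² = 358197.556; s = √(358197.556/8) = 211.6003
CV = 211.6003 / 1061.7778 = 0.19929 = 19.929%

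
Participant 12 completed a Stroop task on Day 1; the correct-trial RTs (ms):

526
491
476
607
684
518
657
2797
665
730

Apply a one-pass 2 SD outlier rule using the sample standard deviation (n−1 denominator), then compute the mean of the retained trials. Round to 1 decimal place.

n = 10, ΣRT = 8151, M = 815.100
Σ(x−M)² = 4435064.90; s = √(4435064.90/9) = 701.986
Cutoffs: 815.100 ± 2·701.986 → [-588.9, 2219.1]
Outside: 2797 → excluded.
Retained (n=9): Σ = 5354, mean = 5354/9 = 594.889

594.9 ms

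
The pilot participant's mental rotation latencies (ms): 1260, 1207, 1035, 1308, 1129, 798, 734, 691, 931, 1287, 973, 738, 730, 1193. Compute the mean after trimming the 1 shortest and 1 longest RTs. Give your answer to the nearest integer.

1001 ms

Sorted: 691, 730, 734, 738, 798, 931, 973, 1035, 1129, 1193, 1207, 1260, 1287, 1308
Drop lowest 1 (691) and highest 1 (1308)
Remaining (n=12): Σ = 12015, mean = 12015/12 = 1001.250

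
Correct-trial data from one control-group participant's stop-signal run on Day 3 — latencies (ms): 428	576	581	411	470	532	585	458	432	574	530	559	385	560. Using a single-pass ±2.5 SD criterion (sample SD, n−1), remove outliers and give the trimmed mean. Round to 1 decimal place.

505.8 ms

n = 14, ΣRT = 7081, M = 505.786
Σ(x−M)² = 67192.36; s = √(67192.36/13) = 71.893
Cutoffs: 505.786 ± 2.5·71.893 → [326.1, 685.5]
No RTs fall outside the cutoffs; all 14 retained. Mean = 7081/14 = 505.786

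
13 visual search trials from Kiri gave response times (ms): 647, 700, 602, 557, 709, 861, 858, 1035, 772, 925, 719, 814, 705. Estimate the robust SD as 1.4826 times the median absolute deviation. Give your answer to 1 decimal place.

140.8 ms

Sorted: 557, 602, 647, 700, 705, 709, 719, 772, 814, 858, 861, 925, 1035 → median = 719
|x − 719| sorted: 0, 10, 14, 19, 53, 72, 95, 117, 139, 142, 162, 206, 316 → MAD = 95
Robust SD ≈ 1.4826 × 95 = 140.847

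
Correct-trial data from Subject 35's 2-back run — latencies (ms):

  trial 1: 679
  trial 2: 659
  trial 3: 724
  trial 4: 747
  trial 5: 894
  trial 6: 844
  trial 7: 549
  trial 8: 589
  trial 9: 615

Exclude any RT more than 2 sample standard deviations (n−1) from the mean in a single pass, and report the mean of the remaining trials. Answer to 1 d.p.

n = 9, ΣRT = 6300, M = 700.000
Σ(x−M)² = 105626.00; s = √(105626.00/8) = 114.905
Cutoffs: 700.000 ± 2·114.905 → [470.2, 929.8]
No RTs fall outside the cutoffs; all 9 retained. Mean = 6300/9 = 700.000

700.0 ms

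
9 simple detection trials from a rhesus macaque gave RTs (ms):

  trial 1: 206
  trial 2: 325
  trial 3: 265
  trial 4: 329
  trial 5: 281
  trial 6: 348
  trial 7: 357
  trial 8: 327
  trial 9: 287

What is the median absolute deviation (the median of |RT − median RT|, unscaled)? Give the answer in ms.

32 ms

Sorted: 206, 265, 281, 287, 325, 327, 329, 348, 357 → median = 325
|x − 325|: 119, 0, 60, 4, 44, 23, 32, 2, 38
Sorted deviations: 0, 2, 4, 23, 32, 38, 44, 60, 119 → MAD = 32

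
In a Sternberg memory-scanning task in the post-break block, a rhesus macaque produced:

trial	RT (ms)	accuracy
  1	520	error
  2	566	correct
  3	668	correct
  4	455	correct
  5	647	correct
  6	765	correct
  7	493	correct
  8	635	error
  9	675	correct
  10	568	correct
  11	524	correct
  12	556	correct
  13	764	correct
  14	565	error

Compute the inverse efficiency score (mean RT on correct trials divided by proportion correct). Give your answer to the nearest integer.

773 ms

Correct trials (n=11): 566, 668, 455, 647, 765, 493, 675, 568, 524, 556, 764
Mean correct RT = 6681/11 = 607.3636 ms
Proportion correct = 11/14
IES = 607.3636 / (11/14) = 773.008 ms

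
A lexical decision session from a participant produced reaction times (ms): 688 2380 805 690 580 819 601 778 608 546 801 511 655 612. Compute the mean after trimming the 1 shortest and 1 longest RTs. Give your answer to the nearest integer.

682 ms

Sorted: 511, 546, 580, 601, 608, 612, 655, 688, 690, 778, 801, 805, 819, 2380
Drop lowest 1 (511) and highest 1 (2380)
Remaining (n=12): Σ = 8183, mean = 8183/12 = 681.917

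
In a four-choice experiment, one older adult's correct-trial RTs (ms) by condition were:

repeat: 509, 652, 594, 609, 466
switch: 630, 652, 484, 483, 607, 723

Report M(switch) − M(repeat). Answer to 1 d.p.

30.5 ms

M(repeat) = 2830/5 = 566.000
M(switch) = 3579/6 = 596.500
Difference = 596.500 − 566.000 = 30.500 ms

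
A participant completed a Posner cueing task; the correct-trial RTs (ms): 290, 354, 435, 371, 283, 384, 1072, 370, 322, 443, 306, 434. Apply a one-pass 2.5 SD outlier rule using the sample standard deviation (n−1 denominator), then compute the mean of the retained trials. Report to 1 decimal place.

362.9 ms

n = 12, ΣRT = 5064, M = 422.000
Σ(x−M)² = 494828.00; s = √(494828.00/11) = 212.095
Cutoffs: 422.000 ± 2.5·212.095 → [-108.2, 952.2]
Outside: 1072 → excluded.
Retained (n=11): Σ = 3992, mean = 3992/11 = 362.909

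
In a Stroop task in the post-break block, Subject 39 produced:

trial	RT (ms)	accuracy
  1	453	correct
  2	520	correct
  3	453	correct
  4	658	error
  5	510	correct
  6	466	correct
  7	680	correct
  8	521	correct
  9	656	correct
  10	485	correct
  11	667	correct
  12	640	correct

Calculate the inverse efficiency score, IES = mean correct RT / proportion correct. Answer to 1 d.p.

Correct trials (n=11): 453, 520, 453, 510, 466, 680, 521, 656, 485, 667, 640
Mean correct RT = 6051/11 = 550.0909 ms
Proportion correct = 11/12
IES = 550.0909 / (11/12) = 600.099 ms

600.1 ms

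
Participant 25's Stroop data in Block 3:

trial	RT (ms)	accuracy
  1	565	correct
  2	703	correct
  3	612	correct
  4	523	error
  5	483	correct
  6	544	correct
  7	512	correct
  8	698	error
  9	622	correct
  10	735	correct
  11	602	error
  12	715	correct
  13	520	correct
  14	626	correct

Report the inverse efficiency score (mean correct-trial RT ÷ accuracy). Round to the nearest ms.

Correct trials (n=11): 565, 703, 612, 483, 544, 512, 622, 735, 715, 520, 626
Mean correct RT = 6637/11 = 603.3636 ms
Proportion correct = 11/14
IES = 603.3636 / (11/14) = 767.917 ms

768 ms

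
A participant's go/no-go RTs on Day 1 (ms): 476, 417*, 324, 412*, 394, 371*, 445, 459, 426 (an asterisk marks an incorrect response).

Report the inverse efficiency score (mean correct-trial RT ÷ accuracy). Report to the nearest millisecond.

631 ms

Correct trials (n=6): 476, 324, 394, 445, 459, 426
Mean correct RT = 2524/6 = 420.6667 ms
Proportion correct = 6/9
IES = 420.6667 / (6/9) = 631.000 ms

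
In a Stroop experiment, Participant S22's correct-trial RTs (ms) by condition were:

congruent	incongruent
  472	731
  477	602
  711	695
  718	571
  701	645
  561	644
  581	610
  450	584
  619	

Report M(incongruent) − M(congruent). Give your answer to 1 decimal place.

M(congruent) = 5290/9 = 587.778
M(incongruent) = 5082/8 = 635.250
Difference = 635.250 − 587.778 = 47.472 ms

47.5 ms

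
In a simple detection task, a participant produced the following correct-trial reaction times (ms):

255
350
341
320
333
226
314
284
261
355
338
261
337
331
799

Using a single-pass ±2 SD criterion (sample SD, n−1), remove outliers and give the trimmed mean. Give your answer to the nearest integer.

308 ms

n = 15, ΣRT = 5105, M = 340.333
Σ(x−M)² = 248063.33; s = √(248063.33/14) = 133.112
Cutoffs: 340.333 ± 2·133.112 → [74.1, 606.6]
Outside: 799 → excluded.
Retained (n=14): Σ = 4306, mean = 4306/14 = 307.571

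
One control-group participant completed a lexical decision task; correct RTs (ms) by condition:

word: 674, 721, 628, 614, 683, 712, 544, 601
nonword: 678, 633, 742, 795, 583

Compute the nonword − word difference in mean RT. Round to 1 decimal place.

39.1 ms

M(word) = 5177/8 = 647.125
M(nonword) = 3431/5 = 686.200
Difference = 686.200 − 647.125 = 39.075 ms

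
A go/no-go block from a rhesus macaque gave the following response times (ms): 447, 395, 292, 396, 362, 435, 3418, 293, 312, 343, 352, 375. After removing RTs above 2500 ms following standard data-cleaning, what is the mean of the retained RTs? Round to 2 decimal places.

Excluded: 3418
Retained (n=11): Σ = 4002
Mean = 4002/11 = 363.8182

363.82 ms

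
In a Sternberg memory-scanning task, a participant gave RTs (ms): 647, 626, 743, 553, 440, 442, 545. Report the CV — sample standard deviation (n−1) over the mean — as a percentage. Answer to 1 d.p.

19.3%

n = 7, Σ = 3996, M = 570.8571
Σ(x−M)² = 73186.857; s = √(73186.857/6) = 110.4437
CV = 110.4437 / 570.8571 = 0.19347 = 19.347%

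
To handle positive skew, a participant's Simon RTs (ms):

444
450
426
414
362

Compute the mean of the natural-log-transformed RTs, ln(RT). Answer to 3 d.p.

ln(RT): 6.0958, 6.1092, 6.0544, 6.0259, 5.8916
Σ ln(RT) = 30.1770
Mean = 30.1770/5 = 6.03540

6.035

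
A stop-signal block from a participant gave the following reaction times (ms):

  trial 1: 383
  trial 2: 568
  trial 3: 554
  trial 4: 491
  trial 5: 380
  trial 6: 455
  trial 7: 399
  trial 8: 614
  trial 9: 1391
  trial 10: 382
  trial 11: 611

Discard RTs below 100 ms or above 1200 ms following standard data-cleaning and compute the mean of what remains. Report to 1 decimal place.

Excluded: 1391
Retained (n=10): Σ = 4837
Mean = 4837/10 = 483.7000

483.7 ms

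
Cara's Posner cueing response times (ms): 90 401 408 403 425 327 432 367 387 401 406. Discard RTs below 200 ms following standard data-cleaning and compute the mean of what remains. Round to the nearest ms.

Excluded: 90
Retained (n=10): Σ = 3957
Mean = 3957/10 = 395.7000

396 ms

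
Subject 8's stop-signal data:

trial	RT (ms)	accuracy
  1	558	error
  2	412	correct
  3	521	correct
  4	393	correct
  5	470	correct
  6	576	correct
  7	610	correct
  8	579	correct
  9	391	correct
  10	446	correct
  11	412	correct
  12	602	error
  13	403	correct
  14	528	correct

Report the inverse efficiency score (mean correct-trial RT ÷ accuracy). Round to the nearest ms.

Correct trials (n=12): 412, 521, 393, 470, 576, 610, 579, 391, 446, 412, 403, 528
Mean correct RT = 5741/12 = 478.4167 ms
Proportion correct = 12/14
IES = 478.4167 / (12/14) = 558.153 ms

558 ms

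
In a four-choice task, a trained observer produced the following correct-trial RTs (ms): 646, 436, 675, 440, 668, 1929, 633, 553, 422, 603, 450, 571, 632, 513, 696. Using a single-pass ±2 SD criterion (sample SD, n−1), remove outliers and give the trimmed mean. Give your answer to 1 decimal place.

n = 15, ΣRT = 9867, M = 657.800
Σ(x−M)² = 1857130.40; s = √(1857130.40/14) = 364.214
Cutoffs: 657.800 ± 2·364.214 → [-70.6, 1386.2]
Outside: 1929 → excluded.
Retained (n=14): Σ = 7938, mean = 7938/14 = 567.000

567.0 ms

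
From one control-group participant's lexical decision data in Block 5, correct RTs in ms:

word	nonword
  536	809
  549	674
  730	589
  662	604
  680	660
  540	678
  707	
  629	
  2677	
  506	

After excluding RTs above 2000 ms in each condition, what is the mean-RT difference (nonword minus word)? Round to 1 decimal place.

53.6 ms

word: exclude 2677
M(word) = 5539/9 = 615.444
M(nonword) = 4014/6 = 669.000
Difference = 669.000 − 615.444 = 53.556 ms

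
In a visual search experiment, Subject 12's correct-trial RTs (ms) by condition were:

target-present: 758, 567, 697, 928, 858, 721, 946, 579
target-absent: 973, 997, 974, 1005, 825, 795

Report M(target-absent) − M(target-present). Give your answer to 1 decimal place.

171.4 ms

M(target-present) = 6054/8 = 756.750
M(target-absent) = 5569/6 = 928.167
Difference = 928.167 − 756.750 = 171.417 ms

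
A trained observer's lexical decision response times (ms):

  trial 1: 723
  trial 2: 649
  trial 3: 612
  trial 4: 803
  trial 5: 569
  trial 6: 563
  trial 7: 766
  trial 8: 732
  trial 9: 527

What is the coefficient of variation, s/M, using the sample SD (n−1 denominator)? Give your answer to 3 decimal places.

0.150

n = 9, Σ = 5944, M = 660.4444
Σ(x−M)² = 78640.222; s = √(78640.222/8) = 99.1465
CV = 99.1465 / 660.4444 = 0.15012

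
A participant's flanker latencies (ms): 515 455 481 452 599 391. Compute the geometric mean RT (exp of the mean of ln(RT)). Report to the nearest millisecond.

ln(RT): 6.2442, 6.1203, 6.1759, 6.1137, 6.3953, 5.9687
Mean ln(RT) = 37.0180/6 = 6.16966
Geometric mean = exp(6.16966) = 478.03 ms

478 ms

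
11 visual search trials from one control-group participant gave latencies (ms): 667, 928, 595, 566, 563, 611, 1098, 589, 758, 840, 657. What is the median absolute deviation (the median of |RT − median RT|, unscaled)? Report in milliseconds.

Sorted: 563, 566, 589, 595, 611, 657, 667, 758, 840, 928, 1098 → median = 657
|x − 657|: 10, 271, 62, 91, 94, 46, 441, 68, 101, 183, 0
Sorted deviations: 0, 10, 46, 62, 68, 91, 94, 101, 183, 271, 441 → MAD = 91

91 ms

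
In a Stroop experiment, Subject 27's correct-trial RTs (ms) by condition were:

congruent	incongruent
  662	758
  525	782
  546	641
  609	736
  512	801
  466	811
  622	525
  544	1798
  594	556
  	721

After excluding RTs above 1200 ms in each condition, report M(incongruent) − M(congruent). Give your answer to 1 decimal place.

incongruent: exclude 1798
M(congruent) = 5080/9 = 564.444
M(incongruent) = 6331/9 = 703.444
Difference = 703.444 − 564.444 = 139.000 ms

139.0 ms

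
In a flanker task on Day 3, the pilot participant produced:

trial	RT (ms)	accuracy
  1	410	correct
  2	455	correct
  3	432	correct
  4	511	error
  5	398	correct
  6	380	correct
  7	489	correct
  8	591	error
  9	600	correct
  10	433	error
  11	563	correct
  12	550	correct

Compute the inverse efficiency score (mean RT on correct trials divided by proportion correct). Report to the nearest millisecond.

Correct trials (n=9): 410, 455, 432, 398, 380, 489, 600, 563, 550
Mean correct RT = 4277/9 = 475.2222 ms
Proportion correct = 9/12
IES = 475.2222 / (9/12) = 633.630 ms

634 ms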